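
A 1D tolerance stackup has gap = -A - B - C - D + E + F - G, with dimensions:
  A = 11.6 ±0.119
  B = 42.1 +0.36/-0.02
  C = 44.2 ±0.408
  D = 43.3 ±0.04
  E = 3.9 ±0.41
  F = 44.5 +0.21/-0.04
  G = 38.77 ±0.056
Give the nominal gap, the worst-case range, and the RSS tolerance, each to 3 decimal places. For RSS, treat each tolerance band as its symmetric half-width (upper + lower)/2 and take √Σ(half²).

Stack each dimension's contribution:
  -A: nom -11.600 → Σnom=-11.600; wc +0.119/-0.119 → slack +0.119/-0.119; half-tol=0.119, Σhalf²=0.014161
  -B: nom -42.100 → Σnom=-53.700; wc +0.020/-0.360 → slack +0.139/-0.479; half-tol=0.190, Σhalf²=0.050261
  -C: nom -44.200 → Σnom=-97.900; wc +0.408/-0.408 → slack +0.547/-0.887; half-tol=0.408, Σhalf²=0.216725
  -D: nom -43.300 → Σnom=-141.200; wc +0.040/-0.040 → slack +0.587/-0.927; half-tol=0.040, Σhalf²=0.218325
  +E: nom +3.900 → Σnom=-137.300; wc +0.410/-0.410 → slack +0.997/-1.337; half-tol=0.410, Σhalf²=0.386425
  +F: nom +44.500 → Σnom=-92.800; wc +0.210/-0.040 → slack +1.207/-1.377; half-tol=0.125, Σhalf²=0.402050
  -G: nom -38.770 → Σnom=-131.570; wc +0.056/-0.056 → slack +1.263/-1.433; half-tol=0.056, Σhalf²=0.405186
Nominal = -131.570. Worst-case = [-131.570 - 1.433, -131.570 + 1.263] = [-133.003, -130.307]. RSS = √0.405186 = 0.637.

nominal=-131.570 wc=[-133.003,-130.307] rss=0.637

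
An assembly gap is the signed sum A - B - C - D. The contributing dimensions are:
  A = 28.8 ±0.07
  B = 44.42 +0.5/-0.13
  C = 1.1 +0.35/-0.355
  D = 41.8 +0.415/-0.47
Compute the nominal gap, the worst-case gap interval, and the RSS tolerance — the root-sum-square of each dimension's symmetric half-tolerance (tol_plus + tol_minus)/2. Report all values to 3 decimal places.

nominal=-58.520 wc=[-59.855,-57.495] rss=0.651

Stack each dimension's contribution:
  +A: nom +28.800 → Σnom=28.800; wc +0.070/-0.070 → slack +0.070/-0.070; half-tol=0.070, Σhalf²=0.004900
  -B: nom -44.420 → Σnom=-15.620; wc +0.130/-0.500 → slack +0.200/-0.570; half-tol=0.315, Σhalf²=0.104125
  -C: nom -1.100 → Σnom=-16.720; wc +0.355/-0.350 → slack +0.555/-0.920; half-tol=0.352, Σhalf²=0.228381
  -D: nom -41.800 → Σnom=-58.520; wc +0.470/-0.415 → slack +1.025/-1.335; half-tol=0.443, Σhalf²=0.424187
Nominal = -58.520. Worst-case = [-58.520 - 1.335, -58.520 + 1.025] = [-59.855, -57.495]. RSS = √0.424187 = 0.651.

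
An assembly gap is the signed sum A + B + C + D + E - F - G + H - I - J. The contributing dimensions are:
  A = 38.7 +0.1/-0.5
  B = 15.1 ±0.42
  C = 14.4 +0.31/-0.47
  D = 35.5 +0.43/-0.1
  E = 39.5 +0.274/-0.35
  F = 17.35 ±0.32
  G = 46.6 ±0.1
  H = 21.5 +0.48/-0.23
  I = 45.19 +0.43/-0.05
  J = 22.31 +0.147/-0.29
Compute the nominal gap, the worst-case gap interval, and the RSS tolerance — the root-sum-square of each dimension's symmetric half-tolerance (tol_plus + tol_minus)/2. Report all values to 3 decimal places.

nominal=33.250 wc=[30.183,36.024] rss=0.964

Stack each dimension's contribution:
  +A: nom +38.700 → Σnom=38.700; wc +0.100/-0.500 → slack +0.100/-0.500; half-tol=0.300, Σhalf²=0.090000
  +B: nom +15.100 → Σnom=53.800; wc +0.420/-0.420 → slack +0.520/-0.920; half-tol=0.420, Σhalf²=0.266400
  +C: nom +14.400 → Σnom=68.200; wc +0.310/-0.470 → slack +0.830/-1.390; half-tol=0.390, Σhalf²=0.418500
  +D: nom +35.500 → Σnom=103.700; wc +0.430/-0.100 → slack +1.260/-1.490; half-tol=0.265, Σhalf²=0.488725
  +E: nom +39.500 → Σnom=143.200; wc +0.274/-0.350 → slack +1.534/-1.840; half-tol=0.312, Σhalf²=0.586069
  -F: nom -17.350 → Σnom=125.850; wc +0.320/-0.320 → slack +1.854/-2.160; half-tol=0.320, Σhalf²=0.688469
  -G: nom -46.600 → Σnom=79.250; wc +0.100/-0.100 → slack +1.954/-2.260; half-tol=0.100, Σhalf²=0.698469
  +H: nom +21.500 → Σnom=100.750; wc +0.480/-0.230 → slack +2.434/-2.490; half-tol=0.355, Σhalf²=0.824494
  -I: nom -45.190 → Σnom=55.560; wc +0.050/-0.430 → slack +2.484/-2.920; half-tol=0.240, Σhalf²=0.882094
  -J: nom -22.310 → Σnom=33.250; wc +0.290/-0.147 → slack +2.774/-3.067; half-tol=0.218, Σhalf²=0.929836
Nominal = 33.250. Worst-case = [33.250 - 3.067, 33.250 + 2.774] = [30.183, 36.024]. RSS = √0.929836 = 0.964.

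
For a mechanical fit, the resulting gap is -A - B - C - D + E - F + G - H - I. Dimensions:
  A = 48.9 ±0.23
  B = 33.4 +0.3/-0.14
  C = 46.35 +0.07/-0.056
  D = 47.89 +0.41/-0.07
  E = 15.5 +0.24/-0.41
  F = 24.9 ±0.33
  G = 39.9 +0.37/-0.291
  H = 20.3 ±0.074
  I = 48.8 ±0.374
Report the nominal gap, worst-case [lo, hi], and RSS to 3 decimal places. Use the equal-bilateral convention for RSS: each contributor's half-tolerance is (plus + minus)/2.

nominal=-215.140 wc=[-217.629,-213.256] rss=0.795

Stack each dimension's contribution:
  -A: nom -48.900 → Σnom=-48.900; wc +0.230/-0.230 → slack +0.230/-0.230; half-tol=0.230, Σhalf²=0.052900
  -B: nom -33.400 → Σnom=-82.300; wc +0.140/-0.300 → slack +0.370/-0.530; half-tol=0.220, Σhalf²=0.101300
  -C: nom -46.350 → Σnom=-128.650; wc +0.056/-0.070 → slack +0.426/-0.600; half-tol=0.063, Σhalf²=0.105269
  -D: nom -47.890 → Σnom=-176.540; wc +0.070/-0.410 → slack +0.496/-1.010; half-tol=0.240, Σhalf²=0.162869
  +E: nom +15.500 → Σnom=-161.040; wc +0.240/-0.410 → slack +0.736/-1.420; half-tol=0.325, Σhalf²=0.268494
  -F: nom -24.900 → Σnom=-185.940; wc +0.330/-0.330 → slack +1.066/-1.750; half-tol=0.330, Σhalf²=0.377394
  +G: nom +39.900 → Σnom=-146.040; wc +0.370/-0.291 → slack +1.436/-2.041; half-tol=0.331, Σhalf²=0.486624
  -H: nom -20.300 → Σnom=-166.340; wc +0.074/-0.074 → slack +1.510/-2.115; half-tol=0.074, Σhalf²=0.492100
  -I: nom -48.800 → Σnom=-215.140; wc +0.374/-0.374 → slack +1.884/-2.489; half-tol=0.374, Σhalf²=0.631976
Nominal = -215.140. Worst-case = [-215.140 - 2.489, -215.140 + 1.884] = [-217.629, -213.256]. RSS = √0.631976 = 0.795.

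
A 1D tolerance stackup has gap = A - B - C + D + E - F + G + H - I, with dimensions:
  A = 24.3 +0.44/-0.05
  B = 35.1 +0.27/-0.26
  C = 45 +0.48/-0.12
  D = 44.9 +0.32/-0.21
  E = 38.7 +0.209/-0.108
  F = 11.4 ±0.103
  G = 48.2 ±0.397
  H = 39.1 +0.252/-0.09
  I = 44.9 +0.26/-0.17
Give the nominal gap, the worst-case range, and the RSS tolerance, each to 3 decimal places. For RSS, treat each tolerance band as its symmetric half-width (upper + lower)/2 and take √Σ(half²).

Stack each dimension's contribution:
  +A: nom +24.300 → Σnom=24.300; wc +0.440/-0.050 → slack +0.440/-0.050; half-tol=0.245, Σhalf²=0.060025
  -B: nom -35.100 → Σnom=-10.800; wc +0.260/-0.270 → slack +0.700/-0.320; half-tol=0.265, Σhalf²=0.130250
  -C: nom -45.000 → Σnom=-55.800; wc +0.120/-0.480 → slack +0.820/-0.800; half-tol=0.300, Σhalf²=0.220250
  +D: nom +44.900 → Σnom=-10.900; wc +0.320/-0.210 → slack +1.140/-1.010; half-tol=0.265, Σhalf²=0.290475
  +E: nom +38.700 → Σnom=27.800; wc +0.209/-0.108 → slack +1.349/-1.118; half-tol=0.159, Σhalf²=0.315597
  -F: nom -11.400 → Σnom=16.400; wc +0.103/-0.103 → slack +1.452/-1.221; half-tol=0.103, Σhalf²=0.326206
  +G: nom +48.200 → Σnom=64.600; wc +0.397/-0.397 → slack +1.849/-1.618; half-tol=0.397, Σhalf²=0.483815
  +H: nom +39.100 → Σnom=103.700; wc +0.252/-0.090 → slack +2.101/-1.708; half-tol=0.171, Σhalf²=0.513056
  -I: nom -44.900 → Σnom=58.800; wc +0.170/-0.260 → slack +2.271/-1.968; half-tol=0.215, Σhalf²=0.559281
Nominal = 58.800. Worst-case = [58.800 - 1.968, 58.800 + 2.271] = [56.832, 61.071]. RSS = √0.559281 = 0.748.

nominal=58.800 wc=[56.832,61.071] rss=0.748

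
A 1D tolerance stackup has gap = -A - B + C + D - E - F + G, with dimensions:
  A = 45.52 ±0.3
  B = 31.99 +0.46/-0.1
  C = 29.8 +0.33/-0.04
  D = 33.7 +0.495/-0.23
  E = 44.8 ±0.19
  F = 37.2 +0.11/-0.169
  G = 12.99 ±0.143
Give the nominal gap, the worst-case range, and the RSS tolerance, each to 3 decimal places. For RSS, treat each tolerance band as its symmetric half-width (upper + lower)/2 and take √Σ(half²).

Stack each dimension's contribution:
  -A: nom -45.520 → Σnom=-45.520; wc +0.300/-0.300 → slack +0.300/-0.300; half-tol=0.300, Σhalf²=0.090000
  -B: nom -31.990 → Σnom=-77.510; wc +0.100/-0.460 → slack +0.400/-0.760; half-tol=0.280, Σhalf²=0.168400
  +C: nom +29.800 → Σnom=-47.710; wc +0.330/-0.040 → slack +0.730/-0.800; half-tol=0.185, Σhalf²=0.202625
  +D: nom +33.700 → Σnom=-14.010; wc +0.495/-0.230 → slack +1.225/-1.030; half-tol=0.362, Σhalf²=0.334031
  -E: nom -44.800 → Σnom=-58.810; wc +0.190/-0.190 → slack +1.415/-1.220; half-tol=0.190, Σhalf²=0.370131
  -F: nom -37.200 → Σnom=-96.010; wc +0.169/-0.110 → slack +1.584/-1.330; half-tol=0.140, Σhalf²=0.389592
  +G: nom +12.990 → Σnom=-83.020; wc +0.143/-0.143 → slack +1.727/-1.473; half-tol=0.143, Σhalf²=0.410041
Nominal = -83.020. Worst-case = [-83.020 - 1.473, -83.020 + 1.727] = [-84.493, -81.293]. RSS = √0.410041 = 0.640.

nominal=-83.020 wc=[-84.493,-81.293] rss=0.640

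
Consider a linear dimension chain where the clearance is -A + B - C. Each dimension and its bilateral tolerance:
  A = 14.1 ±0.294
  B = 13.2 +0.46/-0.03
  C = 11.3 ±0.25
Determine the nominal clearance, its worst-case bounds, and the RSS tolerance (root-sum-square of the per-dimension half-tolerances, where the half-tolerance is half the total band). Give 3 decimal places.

Stack each dimension's contribution:
  -A: nom -14.100 → Σnom=-14.100; wc +0.294/-0.294 → slack +0.294/-0.294; half-tol=0.294, Σhalf²=0.086436
  +B: nom +13.200 → Σnom=-0.900; wc +0.460/-0.030 → slack +0.754/-0.324; half-tol=0.245, Σhalf²=0.146461
  -C: nom -11.300 → Σnom=-12.200; wc +0.250/-0.250 → slack +1.004/-0.574; half-tol=0.250, Σhalf²=0.208961
Nominal = -12.200. Worst-case = [-12.200 - 0.574, -12.200 + 1.004] = [-12.774, -11.196]. RSS = √0.208961 = 0.457.

nominal=-12.200 wc=[-12.774,-11.196] rss=0.457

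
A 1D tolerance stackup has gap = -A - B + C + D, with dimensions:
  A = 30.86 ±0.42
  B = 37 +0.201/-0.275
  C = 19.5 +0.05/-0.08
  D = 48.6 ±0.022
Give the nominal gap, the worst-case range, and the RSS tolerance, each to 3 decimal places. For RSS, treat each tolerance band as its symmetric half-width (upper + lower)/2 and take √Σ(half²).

nominal=0.240 wc=[-0.483,1.007] rss=0.488

Stack each dimension's contribution:
  -A: nom -30.860 → Σnom=-30.860; wc +0.420/-0.420 → slack +0.420/-0.420; half-tol=0.420, Σhalf²=0.176400
  -B: nom -37.000 → Σnom=-67.860; wc +0.275/-0.201 → slack +0.695/-0.621; half-tol=0.238, Σhalf²=0.233044
  +C: nom +19.500 → Σnom=-48.360; wc +0.050/-0.080 → slack +0.745/-0.701; half-tol=0.065, Σhalf²=0.237269
  +D: nom +48.600 → Σnom=0.240; wc +0.022/-0.022 → slack +0.767/-0.723; half-tol=0.022, Σhalf²=0.237753
Nominal = 0.240. Worst-case = [0.240 - 0.723, 0.240 + 0.767] = [-0.483, 1.007]. RSS = √0.237753 = 0.488.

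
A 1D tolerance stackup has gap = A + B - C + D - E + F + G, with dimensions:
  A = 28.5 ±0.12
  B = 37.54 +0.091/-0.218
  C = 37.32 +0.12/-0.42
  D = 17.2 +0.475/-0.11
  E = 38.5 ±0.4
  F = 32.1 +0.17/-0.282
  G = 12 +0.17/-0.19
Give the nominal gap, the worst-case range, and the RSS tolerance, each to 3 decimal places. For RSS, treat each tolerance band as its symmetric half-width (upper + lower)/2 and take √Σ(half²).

Stack each dimension's contribution:
  +A: nom +28.500 → Σnom=28.500; wc +0.120/-0.120 → slack +0.120/-0.120; half-tol=0.120, Σhalf²=0.014400
  +B: nom +37.540 → Σnom=66.040; wc +0.091/-0.218 → slack +0.211/-0.338; half-tol=0.154, Σhalf²=0.038270
  -C: nom -37.320 → Σnom=28.720; wc +0.420/-0.120 → slack +0.631/-0.458; half-tol=0.270, Σhalf²=0.111170
  +D: nom +17.200 → Σnom=45.920; wc +0.475/-0.110 → slack +1.106/-0.568; half-tol=0.292, Σhalf²=0.196726
  -E: nom -38.500 → Σnom=7.420; wc +0.400/-0.400 → slack +1.506/-0.968; half-tol=0.400, Σhalf²=0.356727
  +F: nom +32.100 → Σnom=39.520; wc +0.170/-0.282 → slack +1.676/-1.250; half-tol=0.226, Σhalf²=0.407803
  +G: nom +12.000 → Σnom=51.520; wc +0.170/-0.190 → slack +1.846/-1.440; half-tol=0.180, Σhalf²=0.440202
Nominal = 51.520. Worst-case = [51.520 - 1.440, 51.520 + 1.846] = [50.080, 53.366]. RSS = √0.440202 = 0.663.

nominal=51.520 wc=[50.080,53.366] rss=0.663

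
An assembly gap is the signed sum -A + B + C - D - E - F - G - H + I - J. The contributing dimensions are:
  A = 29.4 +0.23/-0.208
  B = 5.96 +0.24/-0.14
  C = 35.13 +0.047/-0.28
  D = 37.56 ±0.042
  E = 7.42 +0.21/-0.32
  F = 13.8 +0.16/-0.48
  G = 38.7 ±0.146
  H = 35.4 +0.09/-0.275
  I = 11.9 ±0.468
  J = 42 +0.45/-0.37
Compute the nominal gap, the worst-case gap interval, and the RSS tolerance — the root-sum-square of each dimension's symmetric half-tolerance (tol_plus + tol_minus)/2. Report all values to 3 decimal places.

nominal=-151.290 wc=[-153.506,-148.694] rss=0.853

Stack each dimension's contribution:
  -A: nom -29.400 → Σnom=-29.400; wc +0.208/-0.230 → slack +0.208/-0.230; half-tol=0.219, Σhalf²=0.047961
  +B: nom +5.960 → Σnom=-23.440; wc +0.240/-0.140 → slack +0.448/-0.370; half-tol=0.190, Σhalf²=0.084061
  +C: nom +35.130 → Σnom=11.690; wc +0.047/-0.280 → slack +0.495/-0.650; half-tol=0.164, Σhalf²=0.110793
  -D: nom -37.560 → Σnom=-25.870; wc +0.042/-0.042 → slack +0.537/-0.692; half-tol=0.042, Σhalf²=0.112557
  -E: nom -7.420 → Σnom=-33.290; wc +0.320/-0.210 → slack +0.857/-0.902; half-tol=0.265, Σhalf²=0.182782
  -F: nom -13.800 → Σnom=-47.090; wc +0.480/-0.160 → slack +1.337/-1.062; half-tol=0.320, Σhalf²=0.285182
  -G: nom -38.700 → Σnom=-85.790; wc +0.146/-0.146 → slack +1.483/-1.208; half-tol=0.146, Σhalf²=0.306498
  -H: nom -35.400 → Σnom=-121.190; wc +0.275/-0.090 → slack +1.758/-1.298; half-tol=0.182, Σhalf²=0.339805
  +I: nom +11.900 → Σnom=-109.290; wc +0.468/-0.468 → slack +2.226/-1.766; half-tol=0.468, Σhalf²=0.558829
  -J: nom -42.000 → Σnom=-151.290; wc +0.370/-0.450 → slack +2.596/-2.216; half-tol=0.410, Σhalf²=0.726929
Nominal = -151.290. Worst-case = [-151.290 - 2.216, -151.290 + 2.596] = [-153.506, -148.694]. RSS = √0.726929 = 0.853.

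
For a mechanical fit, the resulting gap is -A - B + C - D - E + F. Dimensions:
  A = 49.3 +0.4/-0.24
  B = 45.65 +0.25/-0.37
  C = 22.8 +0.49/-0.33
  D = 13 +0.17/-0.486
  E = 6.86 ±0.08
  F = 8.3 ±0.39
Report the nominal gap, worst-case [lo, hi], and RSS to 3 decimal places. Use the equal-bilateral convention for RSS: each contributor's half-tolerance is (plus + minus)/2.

nominal=-83.710 wc=[-85.330,-81.654] rss=0.795

Stack each dimension's contribution:
  -A: nom -49.300 → Σnom=-49.300; wc +0.240/-0.400 → slack +0.240/-0.400; half-tol=0.320, Σhalf²=0.102400
  -B: nom -45.650 → Σnom=-94.950; wc +0.370/-0.250 → slack +0.610/-0.650; half-tol=0.310, Σhalf²=0.198500
  +C: nom +22.800 → Σnom=-72.150; wc +0.490/-0.330 → slack +1.100/-0.980; half-tol=0.410, Σhalf²=0.366600
  -D: nom -13.000 → Σnom=-85.150; wc +0.486/-0.170 → slack +1.586/-1.150; half-tol=0.328, Σhalf²=0.474184
  -E: nom -6.860 → Σnom=-92.010; wc +0.080/-0.080 → slack +1.666/-1.230; half-tol=0.080, Σhalf²=0.480584
  +F: nom +8.300 → Σnom=-83.710; wc +0.390/-0.390 → slack +2.056/-1.620; half-tol=0.390, Σhalf²=0.632684
Nominal = -83.710. Worst-case = [-83.710 - 1.620, -83.710 + 2.056] = [-85.330, -81.654]. RSS = √0.632684 = 0.795.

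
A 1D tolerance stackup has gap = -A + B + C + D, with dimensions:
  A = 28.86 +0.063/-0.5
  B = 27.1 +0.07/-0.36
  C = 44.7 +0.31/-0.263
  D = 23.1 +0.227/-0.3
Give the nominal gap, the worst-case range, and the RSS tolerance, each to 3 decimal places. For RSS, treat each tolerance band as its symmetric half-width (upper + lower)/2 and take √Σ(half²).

nominal=66.040 wc=[65.054,67.147] rss=0.526

Stack each dimension's contribution:
  -A: nom -28.860 → Σnom=-28.860; wc +0.500/-0.063 → slack +0.500/-0.063; half-tol=0.281, Σhalf²=0.079242
  +B: nom +27.100 → Σnom=-1.760; wc +0.070/-0.360 → slack +0.570/-0.423; half-tol=0.215, Σhalf²=0.125467
  +C: nom +44.700 → Σnom=42.940; wc +0.310/-0.263 → slack +0.880/-0.686; half-tol=0.286, Σhalf²=0.207549
  +D: nom +23.100 → Σnom=66.040; wc +0.227/-0.300 → slack +1.107/-0.986; half-tol=0.264, Σhalf²=0.276982
Nominal = 66.040. Worst-case = [66.040 - 0.986, 66.040 + 1.107] = [65.054, 67.147]. RSS = √0.276982 = 0.526.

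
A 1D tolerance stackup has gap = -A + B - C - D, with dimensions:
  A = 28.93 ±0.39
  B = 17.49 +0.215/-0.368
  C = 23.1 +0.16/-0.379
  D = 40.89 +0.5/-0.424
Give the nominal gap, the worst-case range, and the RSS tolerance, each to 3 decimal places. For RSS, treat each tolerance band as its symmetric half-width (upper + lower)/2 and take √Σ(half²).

Stack each dimension's contribution:
  -A: nom -28.930 → Σnom=-28.930; wc +0.390/-0.390 → slack +0.390/-0.390; half-tol=0.390, Σhalf²=0.152100
  +B: nom +17.490 → Σnom=-11.440; wc +0.215/-0.368 → slack +0.605/-0.758; half-tol=0.291, Σhalf²=0.237072
  -C: nom -23.100 → Σnom=-34.540; wc +0.379/-0.160 → slack +0.984/-0.918; half-tol=0.270, Σhalf²=0.309702
  -D: nom -40.890 → Σnom=-75.430; wc +0.424/-0.500 → slack +1.408/-1.418; half-tol=0.462, Σhalf²=0.523146
Nominal = -75.430. Worst-case = [-75.430 - 1.418, -75.430 + 1.408] = [-76.848, -74.022]. RSS = √0.523146 = 0.723.

nominal=-75.430 wc=[-76.848,-74.022] rss=0.723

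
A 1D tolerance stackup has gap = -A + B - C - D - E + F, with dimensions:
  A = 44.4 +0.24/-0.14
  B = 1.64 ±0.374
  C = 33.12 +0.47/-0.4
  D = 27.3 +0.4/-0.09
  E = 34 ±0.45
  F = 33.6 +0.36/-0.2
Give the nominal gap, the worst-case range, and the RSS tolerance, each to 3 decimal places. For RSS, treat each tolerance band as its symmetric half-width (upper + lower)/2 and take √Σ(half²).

nominal=-103.580 wc=[-105.714,-101.766] rss=0.840

Stack each dimension's contribution:
  -A: nom -44.400 → Σnom=-44.400; wc +0.140/-0.240 → slack +0.140/-0.240; half-tol=0.190, Σhalf²=0.036100
  +B: nom +1.640 → Σnom=-42.760; wc +0.374/-0.374 → slack +0.514/-0.614; half-tol=0.374, Σhalf²=0.175976
  -C: nom -33.120 → Σnom=-75.880; wc +0.400/-0.470 → slack +0.914/-1.084; half-tol=0.435, Σhalf²=0.365201
  -D: nom -27.300 → Σnom=-103.180; wc +0.090/-0.400 → slack +1.004/-1.484; half-tol=0.245, Σhalf²=0.425226
  -E: nom -34.000 → Σnom=-137.180; wc +0.450/-0.450 → slack +1.454/-1.934; half-tol=0.450, Σhalf²=0.627726
  +F: nom +33.600 → Σnom=-103.580; wc +0.360/-0.200 → slack +1.814/-2.134; half-tol=0.280, Σhalf²=0.706126
Nominal = -103.580. Worst-case = [-103.580 - 2.134, -103.580 + 1.814] = [-105.714, -101.766]. RSS = √0.706126 = 0.840.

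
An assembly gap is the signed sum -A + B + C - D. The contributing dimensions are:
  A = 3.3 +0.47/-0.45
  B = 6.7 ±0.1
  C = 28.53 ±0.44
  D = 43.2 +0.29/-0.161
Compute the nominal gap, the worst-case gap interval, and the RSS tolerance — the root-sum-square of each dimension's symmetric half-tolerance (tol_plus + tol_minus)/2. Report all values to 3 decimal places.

Stack each dimension's contribution:
  -A: nom -3.300 → Σnom=-3.300; wc +0.450/-0.470 → slack +0.450/-0.470; half-tol=0.460, Σhalf²=0.211600
  +B: nom +6.700 → Σnom=3.400; wc +0.100/-0.100 → slack +0.550/-0.570; half-tol=0.100, Σhalf²=0.221600
  +C: nom +28.530 → Σnom=31.930; wc +0.440/-0.440 → slack +0.990/-1.010; half-tol=0.440, Σhalf²=0.415200
  -D: nom -43.200 → Σnom=-11.270; wc +0.161/-0.290 → slack +1.151/-1.300; half-tol=0.225, Σhalf²=0.466050
Nominal = -11.270. Worst-case = [-11.270 - 1.300, -11.270 + 1.151] = [-12.570, -10.119]. RSS = √0.466050 = 0.683.

nominal=-11.270 wc=[-12.570,-10.119] rss=0.683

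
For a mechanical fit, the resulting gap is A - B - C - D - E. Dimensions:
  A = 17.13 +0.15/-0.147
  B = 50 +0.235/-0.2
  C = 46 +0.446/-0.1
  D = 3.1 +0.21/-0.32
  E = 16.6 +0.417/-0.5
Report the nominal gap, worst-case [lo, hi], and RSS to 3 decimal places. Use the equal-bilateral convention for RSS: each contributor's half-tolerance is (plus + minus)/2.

Stack each dimension's contribution:
  +A: nom +17.130 → Σnom=17.130; wc +0.150/-0.147 → slack +0.150/-0.147; half-tol=0.148, Σhalf²=0.022052
  -B: nom -50.000 → Σnom=-32.870; wc +0.200/-0.235 → slack +0.350/-0.382; half-tol=0.217, Σhalf²=0.069359
  -C: nom -46.000 → Σnom=-78.870; wc +0.100/-0.446 → slack +0.450/-0.828; half-tol=0.273, Σhalf²=0.143888
  -D: nom -3.100 → Σnom=-81.970; wc +0.320/-0.210 → slack +0.770/-1.038; half-tol=0.265, Σhalf²=0.214113
  -E: nom -16.600 → Σnom=-98.570; wc +0.500/-0.417 → slack +1.270/-1.455; half-tol=0.459, Σhalf²=0.424335
Nominal = -98.570. Worst-case = [-98.570 - 1.455, -98.570 + 1.270] = [-100.025, -97.300]. RSS = √0.424335 = 0.651.

nominal=-98.570 wc=[-100.025,-97.300] rss=0.651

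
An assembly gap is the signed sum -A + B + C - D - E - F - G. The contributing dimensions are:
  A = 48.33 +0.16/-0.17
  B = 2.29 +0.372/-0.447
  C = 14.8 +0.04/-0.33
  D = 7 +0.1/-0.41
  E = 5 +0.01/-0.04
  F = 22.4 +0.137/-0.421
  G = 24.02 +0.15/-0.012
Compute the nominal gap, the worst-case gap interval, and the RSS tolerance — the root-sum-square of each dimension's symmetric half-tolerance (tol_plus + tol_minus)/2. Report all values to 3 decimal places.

nominal=-89.660 wc=[-90.994,-88.195] rss=0.616

Stack each dimension's contribution:
  -A: nom -48.330 → Σnom=-48.330; wc +0.170/-0.160 → slack +0.170/-0.160; half-tol=0.165, Σhalf²=0.027225
  +B: nom +2.290 → Σnom=-46.040; wc +0.372/-0.447 → slack +0.542/-0.607; half-tol=0.409, Σhalf²=0.194915
  +C: nom +14.800 → Σnom=-31.240; wc +0.040/-0.330 → slack +0.582/-0.937; half-tol=0.185, Σhalf²=0.229140
  -D: nom -7.000 → Σnom=-38.240; wc +0.410/-0.100 → slack +0.992/-1.037; half-tol=0.255, Σhalf²=0.294165
  -E: nom -5.000 → Σnom=-43.240; wc +0.040/-0.010 → slack +1.032/-1.047; half-tol=0.025, Σhalf²=0.294790
  -F: nom -22.400 → Σnom=-65.640; wc +0.421/-0.137 → slack +1.453/-1.184; half-tol=0.279, Σhalf²=0.372631
  -G: nom -24.020 → Σnom=-89.660; wc +0.012/-0.150 → slack +1.465/-1.334; half-tol=0.081, Σhalf²=0.379192
Nominal = -89.660. Worst-case = [-89.660 - 1.334, -89.660 + 1.465] = [-90.994, -88.195]. RSS = √0.379192 = 0.616.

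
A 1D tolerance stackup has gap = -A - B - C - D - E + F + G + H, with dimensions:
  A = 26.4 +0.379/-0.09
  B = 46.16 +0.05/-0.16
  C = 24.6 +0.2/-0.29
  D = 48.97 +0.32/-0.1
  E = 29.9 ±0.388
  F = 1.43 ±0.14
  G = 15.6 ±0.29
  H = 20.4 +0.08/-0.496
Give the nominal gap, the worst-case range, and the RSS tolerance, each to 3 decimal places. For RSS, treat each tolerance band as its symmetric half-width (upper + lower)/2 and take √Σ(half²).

nominal=-138.600 wc=[-140.863,-137.062] rss=0.712

Stack each dimension's contribution:
  -A: nom -26.400 → Σnom=-26.400; wc +0.090/-0.379 → slack +0.090/-0.379; half-tol=0.234, Σhalf²=0.054990
  -B: nom -46.160 → Σnom=-72.560; wc +0.160/-0.050 → slack +0.250/-0.429; half-tol=0.105, Σhalf²=0.066015
  -C: nom -24.600 → Σnom=-97.160; wc +0.290/-0.200 → slack +0.540/-0.629; half-tol=0.245, Σhalf²=0.126040
  -D: nom -48.970 → Σnom=-146.130; wc +0.100/-0.320 → slack +0.640/-0.949; half-tol=0.210, Σhalf²=0.170140
  -E: nom -29.900 → Σnom=-176.030; wc +0.388/-0.388 → slack +1.028/-1.337; half-tol=0.388, Σhalf²=0.320684
  +F: nom +1.430 → Σnom=-174.600; wc +0.140/-0.140 → slack +1.168/-1.477; half-tol=0.140, Σhalf²=0.340284
  +G: nom +15.600 → Σnom=-159.000; wc +0.290/-0.290 → slack +1.458/-1.767; half-tol=0.290, Σhalf²=0.424384
  +H: nom +20.400 → Σnom=-138.600; wc +0.080/-0.496 → slack +1.538/-2.263; half-tol=0.288, Σhalf²=0.507328
Nominal = -138.600. Worst-case = [-138.600 - 2.263, -138.600 + 1.538] = [-140.863, -137.062]. RSS = √0.507328 = 0.712.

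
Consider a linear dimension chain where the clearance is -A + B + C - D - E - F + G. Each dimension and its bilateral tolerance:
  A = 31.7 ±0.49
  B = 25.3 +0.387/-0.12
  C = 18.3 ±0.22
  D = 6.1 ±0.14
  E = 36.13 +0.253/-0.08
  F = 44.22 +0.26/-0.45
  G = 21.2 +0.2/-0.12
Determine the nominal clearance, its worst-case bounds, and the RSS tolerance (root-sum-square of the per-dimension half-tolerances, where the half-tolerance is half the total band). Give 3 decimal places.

Stack each dimension's contribution:
  -A: nom -31.700 → Σnom=-31.700; wc +0.490/-0.490 → slack +0.490/-0.490; half-tol=0.490, Σhalf²=0.240100
  +B: nom +25.300 → Σnom=-6.400; wc +0.387/-0.120 → slack +0.877/-0.610; half-tol=0.254, Σhalf²=0.304362
  +C: nom +18.300 → Σnom=11.900; wc +0.220/-0.220 → slack +1.097/-0.830; half-tol=0.220, Σhalf²=0.352762
  -D: nom -6.100 → Σnom=5.800; wc +0.140/-0.140 → slack +1.237/-0.970; half-tol=0.140, Σhalf²=0.372362
  -E: nom -36.130 → Σnom=-30.330; wc +0.080/-0.253 → slack +1.317/-1.223; half-tol=0.167, Σhalf²=0.400085
  -F: nom -44.220 → Σnom=-74.550; wc +0.450/-0.260 → slack +1.767/-1.483; half-tol=0.355, Σhalf²=0.526110
  +G: nom +21.200 → Σnom=-53.350; wc +0.200/-0.120 → slack +1.967/-1.603; half-tol=0.160, Σhalf²=0.551709
Nominal = -53.350. Worst-case = [-53.350 - 1.603, -53.350 + 1.967] = [-54.953, -51.383]. RSS = √0.551709 = 0.743.

nominal=-53.350 wc=[-54.953,-51.383] rss=0.743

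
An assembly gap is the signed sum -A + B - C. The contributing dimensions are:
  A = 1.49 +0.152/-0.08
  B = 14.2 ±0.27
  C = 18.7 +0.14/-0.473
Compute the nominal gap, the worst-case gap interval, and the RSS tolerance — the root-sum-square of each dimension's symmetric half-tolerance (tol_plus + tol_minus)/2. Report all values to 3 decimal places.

Stack each dimension's contribution:
  -A: nom -1.490 → Σnom=-1.490; wc +0.080/-0.152 → slack +0.080/-0.152; half-tol=0.116, Σhalf²=0.013456
  +B: nom +14.200 → Σnom=12.710; wc +0.270/-0.270 → slack +0.350/-0.422; half-tol=0.270, Σhalf²=0.086356
  -C: nom -18.700 → Σnom=-5.990; wc +0.473/-0.140 → slack +0.823/-0.562; half-tol=0.306, Σhalf²=0.180298
Nominal = -5.990. Worst-case = [-5.990 - 0.562, -5.990 + 0.823] = [-6.552, -5.167]. RSS = √0.180298 = 0.425.

nominal=-5.990 wc=[-6.552,-5.167] rss=0.425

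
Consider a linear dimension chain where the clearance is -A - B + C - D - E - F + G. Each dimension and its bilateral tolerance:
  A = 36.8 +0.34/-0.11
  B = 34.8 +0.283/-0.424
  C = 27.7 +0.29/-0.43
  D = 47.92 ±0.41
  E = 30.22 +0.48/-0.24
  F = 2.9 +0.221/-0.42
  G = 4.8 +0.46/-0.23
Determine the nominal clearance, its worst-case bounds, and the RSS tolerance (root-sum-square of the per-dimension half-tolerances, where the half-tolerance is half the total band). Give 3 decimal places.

Stack each dimension's contribution:
  -A: nom -36.800 → Σnom=-36.800; wc +0.110/-0.340 → slack +0.110/-0.340; half-tol=0.225, Σhalf²=0.050625
  -B: nom -34.800 → Σnom=-71.600; wc +0.424/-0.283 → slack +0.534/-0.623; half-tol=0.353, Σhalf²=0.175587
  +C: nom +27.700 → Σnom=-43.900; wc +0.290/-0.430 → slack +0.824/-1.053; half-tol=0.360, Σhalf²=0.305187
  -D: nom -47.920 → Σnom=-91.820; wc +0.410/-0.410 → slack +1.234/-1.463; half-tol=0.410, Σhalf²=0.473287
  -E: nom -30.220 → Σnom=-122.040; wc +0.240/-0.480 → slack +1.474/-1.943; half-tol=0.360, Σhalf²=0.602887
  -F: nom -2.900 → Σnom=-124.940; wc +0.420/-0.221 → slack +1.894/-2.164; half-tol=0.321, Σhalf²=0.705607
  +G: nom +4.800 → Σnom=-120.140; wc +0.460/-0.230 → slack +2.354/-2.394; half-tol=0.345, Σhalf²=0.824632
Nominal = -120.140. Worst-case = [-120.140 - 2.394, -120.140 + 2.354] = [-122.534, -117.786]. RSS = √0.824632 = 0.908.

nominal=-120.140 wc=[-122.534,-117.786] rss=0.908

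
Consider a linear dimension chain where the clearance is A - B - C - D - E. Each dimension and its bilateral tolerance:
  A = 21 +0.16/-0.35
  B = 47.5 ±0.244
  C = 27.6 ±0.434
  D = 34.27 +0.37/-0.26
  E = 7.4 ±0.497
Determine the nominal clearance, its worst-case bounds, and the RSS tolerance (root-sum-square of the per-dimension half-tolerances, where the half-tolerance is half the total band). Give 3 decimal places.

Stack each dimension's contribution:
  +A: nom +21.000 → Σnom=21.000; wc +0.160/-0.350 → slack +0.160/-0.350; half-tol=0.255, Σhalf²=0.065025
  -B: nom -47.500 → Σnom=-26.500; wc +0.244/-0.244 → slack +0.404/-0.594; half-tol=0.244, Σhalf²=0.124561
  -C: nom -27.600 → Σnom=-54.100; wc +0.434/-0.434 → slack +0.838/-1.028; half-tol=0.434, Σhalf²=0.312917
  -D: nom -34.270 → Σnom=-88.370; wc +0.260/-0.370 → slack +1.098/-1.398; half-tol=0.315, Σhalf²=0.412142
  -E: nom -7.400 → Σnom=-95.770; wc +0.497/-0.497 → slack +1.595/-1.895; half-tol=0.497, Σhalf²=0.659151
Nominal = -95.770. Worst-case = [-95.770 - 1.895, -95.770 + 1.595] = [-97.665, -94.175]. RSS = √0.659151 = 0.812.

nominal=-95.770 wc=[-97.665,-94.175] rss=0.812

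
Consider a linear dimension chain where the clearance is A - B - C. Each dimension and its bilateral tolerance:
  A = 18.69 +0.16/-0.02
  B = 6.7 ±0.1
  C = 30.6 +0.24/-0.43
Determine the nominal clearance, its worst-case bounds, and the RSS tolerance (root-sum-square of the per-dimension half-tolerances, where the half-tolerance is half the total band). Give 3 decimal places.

Stack each dimension's contribution:
  +A: nom +18.690 → Σnom=18.690; wc +0.160/-0.020 → slack +0.160/-0.020; half-tol=0.090, Σhalf²=0.008100
  -B: nom -6.700 → Σnom=11.990; wc +0.100/-0.100 → slack +0.260/-0.120; half-tol=0.100, Σhalf²=0.018100
  -C: nom -30.600 → Σnom=-18.610; wc +0.430/-0.240 → slack +0.690/-0.360; half-tol=0.335, Σhalf²=0.130325
Nominal = -18.610. Worst-case = [-18.610 - 0.360, -18.610 + 0.690] = [-18.970, -17.920]. RSS = √0.130325 = 0.361.

nominal=-18.610 wc=[-18.970,-17.920] rss=0.361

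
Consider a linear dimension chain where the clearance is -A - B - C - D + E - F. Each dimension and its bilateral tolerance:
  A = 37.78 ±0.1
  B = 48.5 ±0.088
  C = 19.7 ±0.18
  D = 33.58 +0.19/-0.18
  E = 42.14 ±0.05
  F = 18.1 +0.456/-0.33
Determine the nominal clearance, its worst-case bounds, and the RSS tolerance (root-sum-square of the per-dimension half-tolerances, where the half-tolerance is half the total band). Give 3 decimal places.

nominal=-115.520 wc=[-116.584,-114.592] rss=0.491

Stack each dimension's contribution:
  -A: nom -37.780 → Σnom=-37.780; wc +0.100/-0.100 → slack +0.100/-0.100; half-tol=0.100, Σhalf²=0.010000
  -B: nom -48.500 → Σnom=-86.280; wc +0.088/-0.088 → slack +0.188/-0.188; half-tol=0.088, Σhalf²=0.017744
  -C: nom -19.700 → Σnom=-105.980; wc +0.180/-0.180 → slack +0.368/-0.368; half-tol=0.180, Σhalf²=0.050144
  -D: nom -33.580 → Σnom=-139.560; wc +0.180/-0.190 → slack +0.548/-0.558; half-tol=0.185, Σhalf²=0.084369
  +E: nom +42.140 → Σnom=-97.420; wc +0.050/-0.050 → slack +0.598/-0.608; half-tol=0.050, Σhalf²=0.086869
  -F: nom -18.100 → Σnom=-115.520; wc +0.330/-0.456 → slack +0.928/-1.064; half-tol=0.393, Σhalf²=0.241318
Nominal = -115.520. Worst-case = [-115.520 - 1.064, -115.520 + 0.928] = [-116.584, -114.592]. RSS = √0.241318 = 0.491.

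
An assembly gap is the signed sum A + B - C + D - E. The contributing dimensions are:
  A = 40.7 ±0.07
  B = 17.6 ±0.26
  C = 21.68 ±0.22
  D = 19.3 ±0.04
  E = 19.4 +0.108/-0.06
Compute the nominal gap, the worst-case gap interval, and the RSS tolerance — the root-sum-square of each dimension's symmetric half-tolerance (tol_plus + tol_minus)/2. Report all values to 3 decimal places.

Stack each dimension's contribution:
  +A: nom +40.700 → Σnom=40.700; wc +0.070/-0.070 → slack +0.070/-0.070; half-tol=0.070, Σhalf²=0.004900
  +B: nom +17.600 → Σnom=58.300; wc +0.260/-0.260 → slack +0.330/-0.330; half-tol=0.260, Σhalf²=0.072500
  -C: nom -21.680 → Σnom=36.620; wc +0.220/-0.220 → slack +0.550/-0.550; half-tol=0.220, Σhalf²=0.120900
  +D: nom +19.300 → Σnom=55.920; wc +0.040/-0.040 → slack +0.590/-0.590; half-tol=0.040, Σhalf²=0.122500
  -E: nom -19.400 → Σnom=36.520; wc +0.060/-0.108 → slack +0.650/-0.698; half-tol=0.084, Σhalf²=0.129556
Nominal = 36.520. Worst-case = [36.520 - 0.698, 36.520 + 0.650] = [35.822, 37.170]. RSS = √0.129556 = 0.360.

nominal=36.520 wc=[35.822,37.170] rss=0.360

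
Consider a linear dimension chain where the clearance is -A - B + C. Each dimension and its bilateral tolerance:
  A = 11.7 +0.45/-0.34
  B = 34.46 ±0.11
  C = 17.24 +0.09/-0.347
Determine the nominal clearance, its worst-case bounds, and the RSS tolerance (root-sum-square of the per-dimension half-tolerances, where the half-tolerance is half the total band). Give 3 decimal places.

nominal=-28.920 wc=[-29.827,-28.380] rss=0.465

Stack each dimension's contribution:
  -A: nom -11.700 → Σnom=-11.700; wc +0.340/-0.450 → slack +0.340/-0.450; half-tol=0.395, Σhalf²=0.156025
  -B: nom -34.460 → Σnom=-46.160; wc +0.110/-0.110 → slack +0.450/-0.560; half-tol=0.110, Σhalf²=0.168125
  +C: nom +17.240 → Σnom=-28.920; wc +0.090/-0.347 → slack +0.540/-0.907; half-tol=0.218, Σhalf²=0.215867
Nominal = -28.920. Worst-case = [-28.920 - 0.907, -28.920 + 0.540] = [-29.827, -28.380]. RSS = √0.215867 = 0.465.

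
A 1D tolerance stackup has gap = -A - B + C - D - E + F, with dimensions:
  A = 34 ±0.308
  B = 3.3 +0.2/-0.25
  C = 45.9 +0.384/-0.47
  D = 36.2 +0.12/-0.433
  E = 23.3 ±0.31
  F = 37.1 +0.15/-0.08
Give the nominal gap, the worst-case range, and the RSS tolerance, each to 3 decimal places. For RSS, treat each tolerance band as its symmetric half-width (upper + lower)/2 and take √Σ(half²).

nominal=-13.800 wc=[-15.288,-11.965] rss=0.717

Stack each dimension's contribution:
  -A: nom -34.000 → Σnom=-34.000; wc +0.308/-0.308 → slack +0.308/-0.308; half-tol=0.308, Σhalf²=0.094864
  -B: nom -3.300 → Σnom=-37.300; wc +0.250/-0.200 → slack +0.558/-0.508; half-tol=0.225, Σhalf²=0.145489
  +C: nom +45.900 → Σnom=8.600; wc +0.384/-0.470 → slack +0.942/-0.978; half-tol=0.427, Σhalf²=0.327818
  -D: nom -36.200 → Σnom=-27.600; wc +0.433/-0.120 → slack +1.375/-1.098; half-tol=0.276, Σhalf²=0.404270
  -E: nom -23.300 → Σnom=-50.900; wc +0.310/-0.310 → slack +1.685/-1.408; half-tol=0.310, Σhalf²=0.500370
  +F: nom +37.100 → Σnom=-13.800; wc +0.150/-0.080 → slack +1.835/-1.488; half-tol=0.115, Σhalf²=0.513595
Nominal = -13.800. Worst-case = [-13.800 - 1.488, -13.800 + 1.835] = [-15.288, -11.965]. RSS = √0.513595 = 0.717.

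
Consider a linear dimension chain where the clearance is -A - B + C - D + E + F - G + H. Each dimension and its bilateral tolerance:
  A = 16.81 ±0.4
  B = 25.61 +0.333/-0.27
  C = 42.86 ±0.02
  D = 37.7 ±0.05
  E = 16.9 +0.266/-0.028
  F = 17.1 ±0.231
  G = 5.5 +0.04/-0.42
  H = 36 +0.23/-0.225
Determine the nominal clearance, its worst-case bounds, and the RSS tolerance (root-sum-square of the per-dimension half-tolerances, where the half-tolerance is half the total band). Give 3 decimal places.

Stack each dimension's contribution:
  -A: nom -16.810 → Σnom=-16.810; wc +0.400/-0.400 → slack +0.400/-0.400; half-tol=0.400, Σhalf²=0.160000
  -B: nom -25.610 → Σnom=-42.420; wc +0.270/-0.333 → slack +0.670/-0.733; half-tol=0.301, Σhalf²=0.250902
  +C: nom +42.860 → Σnom=0.440; wc +0.020/-0.020 → slack +0.690/-0.753; half-tol=0.020, Σhalf²=0.251302
  -D: nom -37.700 → Σnom=-37.260; wc +0.050/-0.050 → slack +0.740/-0.803; half-tol=0.050, Σhalf²=0.253802
  +E: nom +16.900 → Σnom=-20.360; wc +0.266/-0.028 → slack +1.006/-0.831; half-tol=0.147, Σhalf²=0.275411
  +F: nom +17.100 → Σnom=-3.260; wc +0.231/-0.231 → slack +1.237/-1.062; half-tol=0.231, Σhalf²=0.328772
  -G: nom -5.500 → Σnom=-8.760; wc +0.420/-0.040 → slack +1.657/-1.102; half-tol=0.230, Σhalf²=0.381672
  +H: nom +36.000 → Σnom=27.240; wc +0.230/-0.225 → slack +1.887/-1.327; half-tol=0.228, Σhalf²=0.433428
Nominal = 27.240. Worst-case = [27.240 - 1.327, 27.240 + 1.887] = [25.913, 29.127]. RSS = √0.433428 = 0.658.

nominal=27.240 wc=[25.913,29.127] rss=0.658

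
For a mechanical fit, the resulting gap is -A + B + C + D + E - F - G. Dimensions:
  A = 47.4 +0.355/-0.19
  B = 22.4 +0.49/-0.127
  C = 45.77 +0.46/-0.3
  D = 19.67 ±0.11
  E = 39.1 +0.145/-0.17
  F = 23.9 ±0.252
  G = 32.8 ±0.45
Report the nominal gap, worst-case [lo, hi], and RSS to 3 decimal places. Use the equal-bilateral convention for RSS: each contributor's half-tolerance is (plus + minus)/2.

Stack each dimension's contribution:
  -A: nom -47.400 → Σnom=-47.400; wc +0.190/-0.355 → slack +0.190/-0.355; half-tol=0.272, Σhalf²=0.074256
  +B: nom +22.400 → Σnom=-25.000; wc +0.490/-0.127 → slack +0.680/-0.482; half-tol=0.308, Σhalf²=0.169428
  +C: nom +45.770 → Σnom=20.770; wc +0.460/-0.300 → slack +1.140/-0.782; half-tol=0.380, Σhalf²=0.313828
  +D: nom +19.670 → Σnom=40.440; wc +0.110/-0.110 → slack +1.250/-0.892; half-tol=0.110, Σhalf²=0.325928
  +E: nom +39.100 → Σnom=79.540; wc +0.145/-0.170 → slack +1.395/-1.062; half-tol=0.158, Σhalf²=0.350735
  -F: nom -23.900 → Σnom=55.640; wc +0.252/-0.252 → slack +1.647/-1.314; half-tol=0.252, Σhalf²=0.414239
  -G: nom -32.800 → Σnom=22.840; wc +0.450/-0.450 → slack +2.097/-1.764; half-tol=0.450, Σhalf²=0.616739
Nominal = 22.840. Worst-case = [22.840 - 1.764, 22.840 + 2.097] = [21.076, 24.937]. RSS = √0.616739 = 0.785.

nominal=22.840 wc=[21.076,24.937] rss=0.785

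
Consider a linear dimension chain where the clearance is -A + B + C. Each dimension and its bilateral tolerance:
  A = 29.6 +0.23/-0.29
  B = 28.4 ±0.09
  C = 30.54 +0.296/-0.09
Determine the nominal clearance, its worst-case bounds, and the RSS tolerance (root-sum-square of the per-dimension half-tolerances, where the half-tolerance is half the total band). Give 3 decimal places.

nominal=29.340 wc=[28.930,30.016] rss=0.336

Stack each dimension's contribution:
  -A: nom -29.600 → Σnom=-29.600; wc +0.290/-0.230 → slack +0.290/-0.230; half-tol=0.260, Σhalf²=0.067600
  +B: nom +28.400 → Σnom=-1.200; wc +0.090/-0.090 → slack +0.380/-0.320; half-tol=0.090, Σhalf²=0.075700
  +C: nom +30.540 → Σnom=29.340; wc +0.296/-0.090 → slack +0.676/-0.410; half-tol=0.193, Σhalf²=0.112949
Nominal = 29.340. Worst-case = [29.340 - 0.410, 29.340 + 0.676] = [28.930, 30.016]. RSS = √0.112949 = 0.336.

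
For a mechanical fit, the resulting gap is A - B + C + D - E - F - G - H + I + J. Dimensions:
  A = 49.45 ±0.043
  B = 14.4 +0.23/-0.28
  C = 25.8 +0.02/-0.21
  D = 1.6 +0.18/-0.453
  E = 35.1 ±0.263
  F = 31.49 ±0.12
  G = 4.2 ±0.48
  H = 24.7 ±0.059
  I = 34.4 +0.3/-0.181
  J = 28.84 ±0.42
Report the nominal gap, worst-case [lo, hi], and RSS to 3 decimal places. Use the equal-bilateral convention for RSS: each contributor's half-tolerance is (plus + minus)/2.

nominal=30.200 wc=[27.741,32.365] rss=0.856

Stack each dimension's contribution:
  +A: nom +49.450 → Σnom=49.450; wc +0.043/-0.043 → slack +0.043/-0.043; half-tol=0.043, Σhalf²=0.001849
  -B: nom -14.400 → Σnom=35.050; wc +0.280/-0.230 → slack +0.323/-0.273; half-tol=0.255, Σhalf²=0.066874
  +C: nom +25.800 → Σnom=60.850; wc +0.020/-0.210 → slack +0.343/-0.483; half-tol=0.115, Σhalf²=0.080099
  +D: nom +1.600 → Σnom=62.450; wc +0.180/-0.453 → slack +0.523/-0.936; half-tol=0.317, Σhalf²=0.180271
  -E: nom -35.100 → Σnom=27.350; wc +0.263/-0.263 → slack +0.786/-1.199; half-tol=0.263, Σhalf²=0.249440
  -F: nom -31.490 → Σnom=-4.140; wc +0.120/-0.120 → slack +0.906/-1.319; half-tol=0.120, Σhalf²=0.263840
  -G: nom -4.200 → Σnom=-8.340; wc +0.480/-0.480 → slack +1.386/-1.799; half-tol=0.480, Σhalf²=0.494240
  -H: nom -24.700 → Σnom=-33.040; wc +0.059/-0.059 → slack +1.445/-1.858; half-tol=0.059, Σhalf²=0.497721
  +I: nom +34.400 → Σnom=1.360; wc +0.300/-0.181 → slack +1.745/-2.039; half-tol=0.240, Σhalf²=0.555562
  +J: nom +28.840 → Σnom=30.200; wc +0.420/-0.420 → slack +2.165/-2.459; half-tol=0.420, Σhalf²=0.731962
Nominal = 30.200. Worst-case = [30.200 - 2.459, 30.200 + 2.165] = [27.741, 32.365]. RSS = √0.731962 = 0.856.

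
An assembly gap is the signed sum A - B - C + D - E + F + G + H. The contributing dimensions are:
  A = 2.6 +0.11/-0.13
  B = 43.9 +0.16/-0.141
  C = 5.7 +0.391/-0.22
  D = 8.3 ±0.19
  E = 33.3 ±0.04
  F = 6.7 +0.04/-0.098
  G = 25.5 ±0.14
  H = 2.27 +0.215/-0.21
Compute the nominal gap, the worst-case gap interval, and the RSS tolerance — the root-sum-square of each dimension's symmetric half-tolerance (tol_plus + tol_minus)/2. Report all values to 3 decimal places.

nominal=-37.530 wc=[-38.889,-36.434] rss=0.487

Stack each dimension's contribution:
  +A: nom +2.600 → Σnom=2.600; wc +0.110/-0.130 → slack +0.110/-0.130; half-tol=0.120, Σhalf²=0.014400
  -B: nom -43.900 → Σnom=-41.300; wc +0.141/-0.160 → slack +0.251/-0.290; half-tol=0.150, Σhalf²=0.037050
  -C: nom -5.700 → Σnom=-47.000; wc +0.220/-0.391 → slack +0.471/-0.681; half-tol=0.305, Σhalf²=0.130380
  +D: nom +8.300 → Σnom=-38.700; wc +0.190/-0.190 → slack +0.661/-0.871; half-tol=0.190, Σhalf²=0.166480
  -E: nom -33.300 → Σnom=-72.000; wc +0.040/-0.040 → slack +0.701/-0.911; half-tol=0.040, Σhalf²=0.168080
  +F: nom +6.700 → Σnom=-65.300; wc +0.040/-0.098 → slack +0.741/-1.009; half-tol=0.069, Σhalf²=0.172841
  +G: nom +25.500 → Σnom=-39.800; wc +0.140/-0.140 → slack +0.881/-1.149; half-tol=0.140, Σhalf²=0.192441
  +H: nom +2.270 → Σnom=-37.530; wc +0.215/-0.210 → slack +1.096/-1.359; half-tol=0.212, Σhalf²=0.237598
Nominal = -37.530. Worst-case = [-37.530 - 1.359, -37.530 + 1.096] = [-38.889, -36.434]. RSS = √0.237598 = 0.487.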